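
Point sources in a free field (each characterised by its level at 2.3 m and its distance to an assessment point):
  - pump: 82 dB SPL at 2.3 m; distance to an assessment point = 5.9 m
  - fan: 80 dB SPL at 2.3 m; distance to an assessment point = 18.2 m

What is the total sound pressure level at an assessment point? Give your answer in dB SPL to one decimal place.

74.1 dB SPL

First find each source's level at the receiver (point-source: −20·log₁₀(r/r_ref)), then combine on an intensity basis.
pump: 82 − 20·log₁₀(5.9/2.3) = 82 − 8.18 = 73.82 dB SPL.
fan: 80 − 20·log₁₀(18.2/2.3) = 80 − 17.97 = 62.03 dB SPL.
Σ 10^(L/10) = 2.568e+07 → L_total = 10·log₁₀(2.568e+07) = 74.10 dB SPL.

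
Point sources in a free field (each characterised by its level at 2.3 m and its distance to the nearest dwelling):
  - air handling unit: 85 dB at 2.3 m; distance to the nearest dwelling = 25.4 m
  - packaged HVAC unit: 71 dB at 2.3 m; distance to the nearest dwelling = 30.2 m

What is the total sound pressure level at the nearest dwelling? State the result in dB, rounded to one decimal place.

Propagate each source to the receiver with L = L_ref − 20·log₁₀(r/r_ref), then add intensities.
air handling unit: 85 − 20·log₁₀(25.4/2.3) = 85 − 20.86 = 64.14 dB.
packaged HVAC unit: 71 − 20·log₁₀(30.2/2.3) = 71 − 22.37 = 48.63 dB.
Σ 10^(L/10) = 2.666e+06 → L_total = 10·log₁₀(2.666e+06) = 64.26 dB.

64.3 dB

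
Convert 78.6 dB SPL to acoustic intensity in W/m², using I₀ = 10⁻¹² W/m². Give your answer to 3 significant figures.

7.24e-05 W/m²

I/I₀ = 10^(78.6/10) = 7.244e+07, so I = 7.244e+07 × 10⁻¹² W/m².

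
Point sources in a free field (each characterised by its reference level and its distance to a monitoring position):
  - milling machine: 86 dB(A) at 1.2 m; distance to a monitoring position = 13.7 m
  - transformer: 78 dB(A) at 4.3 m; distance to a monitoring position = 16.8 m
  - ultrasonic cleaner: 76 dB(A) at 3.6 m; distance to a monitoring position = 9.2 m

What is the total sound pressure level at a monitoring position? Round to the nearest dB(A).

71 dB(A)

Apply inverse-square spreading to bring every level to the receiver, then sum 10^(L/10).
milling machine: 86 − 20·log₁₀(13.7/1.2) = 86 − 21.15 = 64.85 dB(A).
transformer: 78 − 20·log₁₀(16.8/4.3) = 78 − 11.84 = 66.16 dB(A).
ultrasonic cleaner: 76 − 20·log₁₀(9.2/3.6) = 76 − 8.15 = 67.85 dB(A).
Σ 10^(L/10) = 1.328e+07 → L_total = 10·log₁₀(1.328e+07) = 71.23 dB(A).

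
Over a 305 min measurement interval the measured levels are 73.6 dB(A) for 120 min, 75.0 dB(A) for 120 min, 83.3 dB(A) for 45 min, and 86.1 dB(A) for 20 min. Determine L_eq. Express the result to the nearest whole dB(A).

Weight each interval's intensity by its duration and average over T = 305 min:
Σ tᵢ·10^(Lᵢ/10) = 120·10^(73.6/10) + 120·10^(75.0/10) + 45·10^(83.3/10) + 20·10^(86.1/10) = 2.431e+10.
L_eq = 10·log₁₀(2.431e+10/305) = 79.02 dB(A).

79 dB(A)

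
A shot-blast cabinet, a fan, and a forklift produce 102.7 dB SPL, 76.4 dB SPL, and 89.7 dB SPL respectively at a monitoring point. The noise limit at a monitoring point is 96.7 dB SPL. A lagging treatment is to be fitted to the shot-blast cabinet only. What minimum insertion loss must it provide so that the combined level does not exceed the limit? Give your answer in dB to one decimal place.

7.0 dB

Everything except the shot-blast cabinet sums to 10^(76.4/10) + 10^(89.7/10) = 9.769e+08 in linear terms, 89.90 dB SPL.
To meet 96.7 dB SPL overall, the treated shot-blast cabinet may contribute at most 10^(96.7/10) − 9.769e+08 = 3.700e+09, i.e. 95.68 dB SPL.
So the shot-blast cabinet must be reduced from 102.7 to 95.68 dB SPL: IL = 7.02 dB.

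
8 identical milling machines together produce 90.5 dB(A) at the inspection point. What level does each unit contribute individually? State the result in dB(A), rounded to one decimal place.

For N identical incoherent sources L_total = L₁ + 10·log₁₀ N, so L₁ = 90.5 − 10·log₁₀(8) = 90.5 − 9.031.

81.5 dB(A)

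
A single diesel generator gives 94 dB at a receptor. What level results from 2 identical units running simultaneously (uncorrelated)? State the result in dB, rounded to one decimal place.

97.0 dB

N identical incoherent sources raise the level by 10·log₁₀ N.
L_total = 94 + 10·log₁₀(2) = 94 + 3.010 = 97.01 dB.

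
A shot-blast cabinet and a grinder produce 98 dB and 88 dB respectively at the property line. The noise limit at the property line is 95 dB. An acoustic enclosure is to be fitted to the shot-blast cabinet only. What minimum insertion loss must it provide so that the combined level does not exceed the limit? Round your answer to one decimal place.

Everything except the shot-blast cabinet sums to 10^(88/10) = 6.310e+08 in linear terms, 88.00 dB.
The limit corresponds to 10^(95/10) = 3.162e+09; subtracting the fixed part leaves 2.531e+09 for the shot-blast cabinet, i.e. 94.03 dB.
Required insertion loss = 98 − 94.03 = 3.97 dB.

4.0 dB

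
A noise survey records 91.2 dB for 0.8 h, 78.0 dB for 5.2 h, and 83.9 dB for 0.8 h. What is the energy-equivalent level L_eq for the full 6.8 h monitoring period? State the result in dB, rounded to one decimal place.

83.7 dB

L_eq = 10·log₁₀[(1/T)·Σ tᵢ·10^(Lᵢ/10)] with T = 6.8 h.
Σ tᵢ·10^(Lᵢ/10) = 0.8·10^(91.2/10) + 5.2·10^(78.0/10) + 0.8·10^(83.9/10) = 1.579e+09.
L_eq = 10·log₁₀(1.579e+09/6.8) = 83.66 dB.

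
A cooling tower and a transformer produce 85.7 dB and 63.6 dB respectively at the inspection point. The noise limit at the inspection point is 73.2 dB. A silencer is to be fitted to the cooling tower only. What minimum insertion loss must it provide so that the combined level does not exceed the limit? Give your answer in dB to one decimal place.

13.0 dB

Everything except the cooling tower sums to 10^(63.6/10) = 2.291e+06 in linear terms, 63.60 dB.
The limit corresponds to 10^(73.2/10) = 2.089e+07; subtracting the fixed part leaves 1.860e+07 for the cooling tower, i.e. 72.70 dB.
So the cooling tower must be reduced from 85.7 to 72.70 dB: IL = 13.00 dB.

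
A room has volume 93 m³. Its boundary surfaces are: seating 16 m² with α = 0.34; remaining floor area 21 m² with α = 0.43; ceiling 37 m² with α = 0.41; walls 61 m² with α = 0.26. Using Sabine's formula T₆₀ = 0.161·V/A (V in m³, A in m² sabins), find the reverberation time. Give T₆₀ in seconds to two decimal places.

0.33 s

Total absorption A = 16·0.34 + 21·0.43 + 37·0.41 + 61·0.26 = 45.50 m² sabins.
T₆₀ = 0.161 × 93 / 45.50 = 0.329 s.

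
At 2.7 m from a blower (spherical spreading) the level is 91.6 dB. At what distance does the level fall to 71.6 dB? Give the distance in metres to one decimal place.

Point-source spreading drops the level by 20·log₁₀(r₂/r₁); inverting, r₂/r₁ = 10^(ΔL/20).
r₂ = 2.7·10^((91.6−71.6)/20) = 2.7·10^(20.0/20) = 27.00 m.

27.0 m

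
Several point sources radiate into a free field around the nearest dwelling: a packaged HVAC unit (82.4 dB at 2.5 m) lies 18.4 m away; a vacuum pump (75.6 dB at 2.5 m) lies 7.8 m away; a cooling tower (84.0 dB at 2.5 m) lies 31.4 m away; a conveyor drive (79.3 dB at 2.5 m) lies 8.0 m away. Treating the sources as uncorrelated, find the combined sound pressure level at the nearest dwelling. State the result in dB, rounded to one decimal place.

Apply inverse-square spreading to bring every level to the receiver, then sum 10^(L/10).
packaged HVAC unit: 82.4 − 20·log₁₀(18.4/2.5) = 82.4 − 17.34 = 65.06 dB.
vacuum pump: 75.6 − 20·log₁₀(7.8/2.5) = 75.6 − 9.88 = 65.72 dB.
cooling tower: 84.0 − 20·log₁₀(31.4/2.5) = 84.0 − 21.98 = 62.02 dB.
conveyor drive: 79.3 − 20·log₁₀(8.0/2.5) = 79.3 − 10.10 = 69.20 dB.
Σ 10^(L/10) = 1.684e+07 → L_total = 10·log₁₀(1.684e+07) = 72.26 dB.

72.3 dB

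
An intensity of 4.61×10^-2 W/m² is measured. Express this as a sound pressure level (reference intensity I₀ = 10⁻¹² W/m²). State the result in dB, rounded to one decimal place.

I/I₀ = 4.61×10^-2/10⁻¹² = 4.61×10^10, and L = 10·log₁₀(I/I₀).
L = 10·(0.6637 + 10) = 106.64 dB.

106.6 dB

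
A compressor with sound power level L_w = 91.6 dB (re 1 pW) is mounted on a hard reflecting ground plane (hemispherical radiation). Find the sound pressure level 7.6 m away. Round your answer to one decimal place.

L_p = L_w − 10·log₁₀(2π·r²) with r = 7.6 m.
2π·r² = 362.9 m², 10·log₁₀ of that is 25.598 dB.
L_p = 91.6 − 25.598 = 66.00 dB.

66.0 dB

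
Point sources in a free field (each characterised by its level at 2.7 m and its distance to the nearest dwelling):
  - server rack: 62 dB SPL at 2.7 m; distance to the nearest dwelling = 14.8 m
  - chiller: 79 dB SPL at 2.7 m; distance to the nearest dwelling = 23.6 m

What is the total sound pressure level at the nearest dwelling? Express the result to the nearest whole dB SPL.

60 dB SPL

First find each source's level at the receiver (point-source: −20·log₁₀(r/r_ref)), then combine on an intensity basis.
server rack: 62 − 20·log₁₀(14.8/2.7) = 62 − 14.78 = 47.22 dB SPL.
chiller: 79 − 20·log₁₀(23.6/2.7) = 79 − 18.83 = 60.17 dB SPL.
Σ 10^(L/10) = 1.092e+06 → L_total = 10·log₁₀(1.092e+06) = 60.38 dB SPL.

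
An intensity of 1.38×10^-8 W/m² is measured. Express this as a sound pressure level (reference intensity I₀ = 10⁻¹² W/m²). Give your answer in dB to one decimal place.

41.4 dB

L = 10·log₁₀(I/I₀) = 10·log₁₀(1.38×10^-8/10⁻¹²) = 10·log₁₀(1.38×10^4).
L = 10·(0.1399 + 4) = 41.40 dB.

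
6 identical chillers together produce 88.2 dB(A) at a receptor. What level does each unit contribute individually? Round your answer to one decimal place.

6 equal contributions raise the level by 10·log₁₀ 6 = 7.782 dB, so each unit alone gives 88.2 − 7.782.

80.4 dB(A)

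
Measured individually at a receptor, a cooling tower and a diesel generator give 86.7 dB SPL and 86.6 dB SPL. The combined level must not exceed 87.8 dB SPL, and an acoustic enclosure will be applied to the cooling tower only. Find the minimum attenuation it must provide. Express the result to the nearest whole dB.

5 dB

Everything except the cooling tower sums to 10^(86.6/10) = 4.571e+08 in linear terms, 86.60 dB SPL.
The limit corresponds to 10^(87.8/10) = 6.026e+08; subtracting the fixed part leaves 1.455e+08 for the cooling tower, i.e. 81.63 dB SPL.
Required insertion loss = 86.7 − 81.63 = 5.07 dB.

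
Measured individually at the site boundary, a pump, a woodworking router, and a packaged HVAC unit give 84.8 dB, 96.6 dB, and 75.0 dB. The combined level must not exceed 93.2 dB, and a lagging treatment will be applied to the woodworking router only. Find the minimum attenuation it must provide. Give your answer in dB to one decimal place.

4.2 dB

Fixed contribution from the other sources: Σ 10^(L/10) = 10^(84.8/10) + 10^(75.0/10) = 3.336e+08 (85.23 dB).
To meet 93.2 dB overall, the treated woodworking router may contribute at most 10^(93.2/10) − 3.336e+08 = 1.756e+09, i.e. 92.44 dB.
Required insertion loss = 96.6 − 92.44 = 4.16 dB.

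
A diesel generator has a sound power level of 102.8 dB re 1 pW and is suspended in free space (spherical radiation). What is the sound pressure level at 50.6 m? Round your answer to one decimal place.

57.7 dB

Free-field spherical radiation: L_p = L_w − 10·log₁₀(4π·r²), r = 50.6 m.
4π·r² = 3.217e+04 m², 10·log₁₀ of that is 45.075 dB.
L_p = 102.8 − 45.075 = 57.72 dB.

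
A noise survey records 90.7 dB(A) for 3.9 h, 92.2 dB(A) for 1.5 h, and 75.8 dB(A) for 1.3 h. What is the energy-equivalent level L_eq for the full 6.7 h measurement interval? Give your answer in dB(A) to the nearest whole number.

The energy average is taken in the linear domain: L_eq = 10·log₁₀[(Σ tᵢ·10^(Lᵢ/10))/T], T = 6.7 h.
Σ tᵢ·10^(Lᵢ/10) = 3.9·10^(90.7/10) + 1.5·10^(92.2/10) + 1.3·10^(75.8/10) = 7.121e+09.
L_eq = 10·log₁₀(7.121e+09/6.7) = 90.26 dB(A).

90 dB(A)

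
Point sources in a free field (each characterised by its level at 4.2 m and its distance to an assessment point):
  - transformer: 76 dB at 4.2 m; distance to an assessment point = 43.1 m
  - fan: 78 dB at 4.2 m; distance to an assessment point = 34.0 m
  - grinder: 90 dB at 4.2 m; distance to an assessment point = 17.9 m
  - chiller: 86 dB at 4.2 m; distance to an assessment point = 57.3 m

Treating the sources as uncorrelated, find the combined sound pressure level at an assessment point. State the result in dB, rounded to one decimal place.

77.7 dB

First find each source's level at the receiver (point-source: −20·log₁₀(r/r_ref)), then combine on an intensity basis.
transformer: 76 − 20·log₁₀(43.1/4.2) = 76 − 20.22 = 55.78 dB.
fan: 78 − 20·log₁₀(34.0/4.2) = 78 − 18.16 = 59.84 dB.
grinder: 90 − 20·log₁₀(17.9/4.2) = 90 − 12.59 = 77.41 dB.
chiller: 86 − 20·log₁₀(57.3/4.2) = 86 − 22.70 = 63.30 dB.
Σ 10^(L/10) = 5.853e+07 → L_total = 10·log₁₀(5.853e+07) = 77.67 dB.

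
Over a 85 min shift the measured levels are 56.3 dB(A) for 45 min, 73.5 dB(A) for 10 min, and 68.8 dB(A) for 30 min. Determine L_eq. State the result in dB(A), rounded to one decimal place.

Weight each interval's intensity by its duration and average over T = 85 min:
Σ tᵢ·10^(Lᵢ/10) = 45·10^(56.3/10) + 10·10^(73.5/10) + 30·10^(68.8/10) = 4.706e+08.
L_eq = 10·log₁₀(4.706e+08/85) = 67.43 dB(A).

67.4 dB(A)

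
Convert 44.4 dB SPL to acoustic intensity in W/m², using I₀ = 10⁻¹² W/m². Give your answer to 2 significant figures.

L = 10·log₁₀(I/I₀) ⇒ I = I₀·10^(L/10) = 10⁻¹² × 10^4.44.

2.8e-08 W/m²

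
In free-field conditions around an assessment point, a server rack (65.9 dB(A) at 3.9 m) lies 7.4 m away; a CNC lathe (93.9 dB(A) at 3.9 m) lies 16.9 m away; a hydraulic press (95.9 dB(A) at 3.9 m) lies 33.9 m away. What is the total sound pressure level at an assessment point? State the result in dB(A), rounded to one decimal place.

First find each source's level at the receiver (point-source: −20·log₁₀(r/r_ref)), then combine on an intensity basis.
server rack: 65.9 − 20·log₁₀(7.4/3.9) = 65.9 − 5.56 = 60.34 dB(A).
CNC lathe: 93.9 − 20·log₁₀(16.9/3.9) = 93.9 − 12.74 = 81.16 dB(A).
hydraulic press: 95.9 − 20·log₁₀(33.9/3.9) = 95.9 − 18.78 = 77.12 dB(A).
Σ 10^(L/10) = 1.833e+08 → L_total = 10·log₁₀(1.833e+08) = 82.63 dB(A).

82.6 dB(A)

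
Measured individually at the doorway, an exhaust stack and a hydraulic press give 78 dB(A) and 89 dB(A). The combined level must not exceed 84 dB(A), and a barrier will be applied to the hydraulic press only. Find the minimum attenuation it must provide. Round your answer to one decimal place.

Everything except the hydraulic press sums to 10^(78/10) = 6.310e+07 in linear terms, 78.00 dB(A).
The limit corresponds to 10^(84/10) = 2.512e+08; subtracting the fixed part leaves 1.881e+08 for the hydraulic press, i.e. 82.74 dB(A).
So the hydraulic press must be reduced from 89 to 82.74 dB(A): IL = 6.26 dB.

6.3 dB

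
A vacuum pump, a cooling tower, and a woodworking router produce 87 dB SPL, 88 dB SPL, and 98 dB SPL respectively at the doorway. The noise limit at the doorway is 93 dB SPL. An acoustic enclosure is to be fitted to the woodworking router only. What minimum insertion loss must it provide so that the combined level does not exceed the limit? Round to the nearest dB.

9 dB

Fixed contribution from the other sources: Σ 10^(L/10) = 10^(87/10) + 10^(88/10) = 1.132e+09 (90.54 dB SPL).
The limit corresponds to 10^(93/10) = 1.995e+09; subtracting the fixed part leaves 8.631e+08 for the woodworking router, i.e. 89.36 dB SPL.
So the woodworking router must be reduced from 98 to 89.36 dB SPL: IL = 8.64 dB.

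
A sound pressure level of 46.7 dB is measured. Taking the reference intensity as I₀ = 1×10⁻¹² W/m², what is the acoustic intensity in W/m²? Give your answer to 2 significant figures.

L = 10·log₁₀(I/I₀) ⇒ I = I₀·10^(L/10) = 10⁻¹² × 10^4.67.

4.7e-08 W/m²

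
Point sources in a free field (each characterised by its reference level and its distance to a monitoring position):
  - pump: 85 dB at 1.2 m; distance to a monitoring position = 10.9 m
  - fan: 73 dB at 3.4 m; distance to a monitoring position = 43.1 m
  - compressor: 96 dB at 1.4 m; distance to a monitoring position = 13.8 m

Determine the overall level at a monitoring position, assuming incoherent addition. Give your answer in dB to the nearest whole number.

77 dB

Propagate each source to the receiver with L = L_ref − 20·log₁₀(r/r_ref), then add intensities.
pump: 85 − 20·log₁₀(10.9/1.2) = 85 − 19.16 = 65.84 dB.
fan: 73 − 20·log₁₀(43.1/3.4) = 73 − 22.06 = 50.94 dB.
compressor: 96 − 20·log₁₀(13.8/1.4) = 96 − 19.88 = 76.12 dB.
Σ 10^(L/10) = 4.493e+07 → L_total = 10·log₁₀(4.493e+07) = 76.53 dB.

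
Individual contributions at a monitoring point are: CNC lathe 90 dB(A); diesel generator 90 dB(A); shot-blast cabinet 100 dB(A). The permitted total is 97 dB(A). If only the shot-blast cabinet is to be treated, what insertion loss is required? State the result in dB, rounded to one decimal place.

5.2 dB

Everything except the shot-blast cabinet sums to 10^(90/10) + 10^(90/10) = 2.000e+09 in linear terms, 93.01 dB(A).
To meet 97 dB(A) overall, the treated shot-blast cabinet may contribute at most 10^(97/10) − 2.000e+09 = 3.012e+09, i.e. 94.79 dB(A).
So the shot-blast cabinet must be reduced from 100 to 94.79 dB(A): IL = 5.21 dB.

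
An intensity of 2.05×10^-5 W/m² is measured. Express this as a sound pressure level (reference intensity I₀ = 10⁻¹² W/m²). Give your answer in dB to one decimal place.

73.1 dB

I/I₀ = 2.05×10^-5/10⁻¹² = 2.05×10^7, and L = 10·log₁₀(I/I₀).
L = 10·(0.3118 + 7) = 73.12 dB.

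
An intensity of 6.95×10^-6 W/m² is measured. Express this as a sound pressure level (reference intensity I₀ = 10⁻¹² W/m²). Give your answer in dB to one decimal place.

Dividing by I₀ shifts the exponent by 12: I/I₀ = 6.95×10^6.
L = 10·(0.8420 + 6) = 68.42 dB.

68.4 dB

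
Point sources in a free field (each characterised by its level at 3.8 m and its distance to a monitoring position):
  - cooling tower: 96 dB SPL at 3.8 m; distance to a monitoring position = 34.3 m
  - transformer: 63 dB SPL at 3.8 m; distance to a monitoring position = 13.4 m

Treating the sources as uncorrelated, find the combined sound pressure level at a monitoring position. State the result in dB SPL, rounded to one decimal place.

76.9 dB SPL

First find each source's level at the receiver (point-source: −20·log₁₀(r/r_ref)), then combine on an intensity basis.
cooling tower: 96 − 20·log₁₀(34.3/3.8) = 96 − 19.11 = 76.89 dB SPL.
transformer: 63 − 20·log₁₀(13.4/3.8) = 63 − 10.95 = 52.05 dB SPL.
Σ 10^(L/10) = 4.902e+07 → L_total = 10·log₁₀(4.902e+07) = 76.90 dB SPL.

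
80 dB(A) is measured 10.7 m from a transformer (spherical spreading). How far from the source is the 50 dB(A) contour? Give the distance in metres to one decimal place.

Point-source spreading drops the level by 20·log₁₀(r₂/r₁); inverting, r₂/r₁ = 10^(ΔL/20).
r₂ = 10.7·10^((80−50)/20) = 10.7·10^(30.0/20) = 338.36 m.

338.4 m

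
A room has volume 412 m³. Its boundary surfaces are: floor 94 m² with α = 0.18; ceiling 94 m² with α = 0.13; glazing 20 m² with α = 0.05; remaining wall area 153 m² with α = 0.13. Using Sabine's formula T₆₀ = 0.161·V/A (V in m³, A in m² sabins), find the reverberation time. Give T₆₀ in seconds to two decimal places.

1.33 s

Total absorption A = 94·0.18 + 94·0.13 + 20·0.05 + 153·0.13 = 50.03 m² sabins.
T₆₀ = 0.161 × 412 / 50.03 = 1.326 s.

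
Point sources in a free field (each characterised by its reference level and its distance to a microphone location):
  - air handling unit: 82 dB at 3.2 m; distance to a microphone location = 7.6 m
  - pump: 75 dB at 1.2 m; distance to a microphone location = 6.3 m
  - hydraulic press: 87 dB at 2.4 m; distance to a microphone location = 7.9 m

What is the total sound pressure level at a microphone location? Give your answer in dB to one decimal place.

Apply inverse-square spreading to bring every level to the receiver, then sum 10^(L/10).
air handling unit: 82 − 20·log₁₀(7.6/3.2) = 82 − 7.51 = 74.49 dB.
pump: 75 − 20·log₁₀(6.3/1.2) = 75 − 14.40 = 60.60 dB.
hydraulic press: 87 − 20·log₁₀(7.9/2.4) = 87 − 10.35 = 76.65 dB.
Σ 10^(L/10) = 7.550e+07 → L_total = 10·log₁₀(7.550e+07) = 78.78 dB.

78.8 dB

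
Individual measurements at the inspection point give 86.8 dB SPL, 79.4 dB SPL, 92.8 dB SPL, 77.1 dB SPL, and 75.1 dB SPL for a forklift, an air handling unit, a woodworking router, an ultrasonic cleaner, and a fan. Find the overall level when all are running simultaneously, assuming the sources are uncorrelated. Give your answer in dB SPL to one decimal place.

For uncorrelated sources the intensities add, so convert each level to linear form, sum, and take 10·log₁₀ of the total.
Σ 10^(L/10) = 10^(86.8/10) + 10^(79.4/10) + 10^(92.8/10) + 10^(77.1/10) + 10^(75.1/10) = 2.555e+09.
L_total = 10·log₁₀(2.555e+09) = 94.07 dB SPL.

94.1 dB SPL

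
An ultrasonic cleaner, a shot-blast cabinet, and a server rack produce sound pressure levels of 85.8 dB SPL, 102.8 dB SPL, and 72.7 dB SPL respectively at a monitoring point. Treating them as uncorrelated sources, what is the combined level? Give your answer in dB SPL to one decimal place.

Incoherent sources combine by intensity addition: L_total = 10·log₁₀(Σ 10^(L_i/10)).
Σ 10^(L/10) = 10^(85.8/10) + 10^(102.8/10) + 10^(72.7/10) = 1.945e+10.
L_total = 10·log₁₀(1.945e+10) = 102.89 dB SPL.

102.9 dB SPL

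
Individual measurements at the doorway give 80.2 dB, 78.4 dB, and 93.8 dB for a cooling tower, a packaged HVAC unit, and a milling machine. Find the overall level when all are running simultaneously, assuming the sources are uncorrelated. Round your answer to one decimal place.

For uncorrelated sources the intensities add, so convert each level to linear form, sum, and take 10·log₁₀ of the total.
Σ 10^(L/10) = 10^(80.2/10) + 10^(78.4/10) + 10^(93.8/10) = 2.573e+09.
L_total = 10·log₁₀(2.573e+09) = 94.10 dB.

94.1 dB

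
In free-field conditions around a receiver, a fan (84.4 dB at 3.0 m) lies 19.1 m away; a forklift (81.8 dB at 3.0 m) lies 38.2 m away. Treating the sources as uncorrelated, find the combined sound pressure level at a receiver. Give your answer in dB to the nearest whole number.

Apply inverse-square spreading to bring every level to the receiver, then sum 10^(L/10).
fan: 84.4 − 20·log₁₀(19.1/3.0) = 84.4 − 16.08 = 68.32 dB.
forklift: 81.8 − 20·log₁₀(38.2/3.0) = 81.8 − 22.10 = 59.70 dB.
Σ 10^(L/10) = 7.728e+06 → L_total = 10·log₁₀(7.728e+06) = 68.88 dB.

69 dB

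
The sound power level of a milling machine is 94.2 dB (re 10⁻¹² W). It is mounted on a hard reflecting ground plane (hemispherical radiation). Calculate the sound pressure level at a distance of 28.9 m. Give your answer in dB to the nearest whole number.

57 dB

The power spreads over a hemisphere of area 2π·r², so L_p = L_w − 10·log₁₀(2π·r²).
2π·r² = 5248 m², 10·log₁₀ of that is 37.200 dB.
L_p = 94.2 − 37.200 = 57.00 dB.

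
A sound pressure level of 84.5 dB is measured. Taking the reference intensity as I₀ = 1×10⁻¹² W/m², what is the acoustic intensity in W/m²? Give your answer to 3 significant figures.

0.000282 W/m²

I/I₀ = 10^(84.5/10) = 2.818e+08, so I = 2.818e+08 × 10⁻¹² W/m².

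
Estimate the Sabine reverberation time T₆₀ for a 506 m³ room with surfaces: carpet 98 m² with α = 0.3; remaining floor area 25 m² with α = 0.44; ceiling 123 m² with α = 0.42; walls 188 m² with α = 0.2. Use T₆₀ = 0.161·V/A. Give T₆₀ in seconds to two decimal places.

A = Σ Sᵢαᵢ = 98·0.3 + 25·0.44 + 123·0.42 + 188·0.2 = 129.66 m².
T₆₀ = 0.161·V/A = 0.161·506/129.66 = 0.628 s.

0.63 s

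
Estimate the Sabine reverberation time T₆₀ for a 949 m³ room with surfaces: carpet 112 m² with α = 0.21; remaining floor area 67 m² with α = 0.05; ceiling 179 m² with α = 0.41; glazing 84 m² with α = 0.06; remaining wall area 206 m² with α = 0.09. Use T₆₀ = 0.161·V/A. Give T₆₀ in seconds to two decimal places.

A = Σ Sᵢαᵢ = 112·0.21 + 67·0.05 + 179·0.41 + 84·0.06 + 206·0.09 = 123.84 m².
T₆₀ = 0.161·V/A = 0.161·949/123.84 = 1.234 s.

1.23 s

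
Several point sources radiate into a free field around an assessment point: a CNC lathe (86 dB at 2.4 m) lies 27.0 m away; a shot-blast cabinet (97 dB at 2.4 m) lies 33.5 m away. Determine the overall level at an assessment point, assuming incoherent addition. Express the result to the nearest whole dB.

75 dB

Apply inverse-square spreading to bring every level to the receiver, then sum 10^(L/10).
CNC lathe: 86 − 20·log₁₀(27.0/2.4) = 86 − 21.02 = 64.98 dB.
shot-blast cabinet: 97 − 20·log₁₀(33.5/2.4) = 97 − 22.90 = 74.10 dB.
Σ 10^(L/10) = 2.887e+07 → L_total = 10·log₁₀(2.887e+07) = 74.60 dB.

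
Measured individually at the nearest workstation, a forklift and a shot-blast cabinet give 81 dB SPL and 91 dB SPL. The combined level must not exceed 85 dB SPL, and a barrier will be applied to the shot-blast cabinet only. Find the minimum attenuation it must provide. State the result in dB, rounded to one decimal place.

Everything except the shot-blast cabinet sums to 10^(81/10) = 1.259e+08 in linear terms, 81.00 dB SPL.
To meet 85 dB SPL overall, the treated shot-blast cabinet may contribute at most 10^(85/10) − 1.259e+08 = 1.903e+08, i.e. 82.80 dB SPL.
Required insertion loss = 91 − 82.80 = 8.20 dB.

8.2 dB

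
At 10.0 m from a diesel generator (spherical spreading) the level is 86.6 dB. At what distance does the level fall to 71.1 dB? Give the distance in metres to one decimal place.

59.6 m

For a point source L₁ − L₂ = 20·log₁₀(r₂/r₁), so r₂ = r₁·10^((L₁−L₂)/20).
r₂ = 10.0·10^((86.6−71.1)/20) = 10.0·10^(15.5/20) = 59.57 m.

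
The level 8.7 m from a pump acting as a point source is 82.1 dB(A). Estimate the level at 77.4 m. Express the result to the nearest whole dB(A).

Point-source attenuation: ΔL = 20·log₁₀(r₂/r₁) = 20·log₁₀(77.4/8.7) = 18.984 dB.
L₂ = 82.1 − 20·log₁₀(77.4/8.7) = 82.1 − 18.984 = 63.12 dB(A).

63 dB(A)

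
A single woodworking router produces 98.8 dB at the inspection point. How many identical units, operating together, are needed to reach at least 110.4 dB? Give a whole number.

15

N identical sources give L₁ + 10·log₁₀ N, so require 10·log₁₀ N ≥ 110.4 − 98.8 = 11.6 dB.
N ≥ 10^(11.6/10) = 14.454, so N = 15.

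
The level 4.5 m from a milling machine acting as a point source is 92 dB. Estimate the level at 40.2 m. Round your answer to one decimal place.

73.0 dB

Point-source attenuation: ΔL = 20·log₁₀(r₂/r₁) = 20·log₁₀(40.2/4.5) = 19.020 dB.
L₂ = 92 − 20·log₁₀(40.2/4.5) = 92 − 19.020 = 72.98 dB.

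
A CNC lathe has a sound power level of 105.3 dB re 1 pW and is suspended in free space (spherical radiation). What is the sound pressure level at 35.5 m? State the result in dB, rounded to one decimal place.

63.3 dB

The power spreads over a sphere of area 4π·r², so L_p = L_w − 10·log₁₀(4π·r²).
4π·r² = 1.584e+04 m², 10·log₁₀ of that is 41.997 dB.
L_p = 105.3 − 41.997 = 63.30 dB.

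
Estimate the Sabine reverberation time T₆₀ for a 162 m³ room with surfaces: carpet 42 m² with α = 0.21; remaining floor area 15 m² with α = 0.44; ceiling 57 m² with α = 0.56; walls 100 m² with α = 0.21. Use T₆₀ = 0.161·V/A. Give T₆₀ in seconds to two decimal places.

A = Σ Sᵢαᵢ = 42·0.21 + 15·0.44 + 57·0.56 + 100·0.21 = 68.34 m².
T₆₀ = 0.161·V/A = 0.161·162/68.34 = 0.382 s.

0.38 s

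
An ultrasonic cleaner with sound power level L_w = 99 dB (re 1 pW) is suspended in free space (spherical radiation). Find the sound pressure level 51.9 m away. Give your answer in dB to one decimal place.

L_p = L_w − 10·log₁₀(4π·r²) with r = 51.9 m.
4π·r² = 3.385e+04 m², 10·log₁₀ of that is 45.295 dB.
L_p = 99 − 45.295 = 53.70 dB.

53.7 dB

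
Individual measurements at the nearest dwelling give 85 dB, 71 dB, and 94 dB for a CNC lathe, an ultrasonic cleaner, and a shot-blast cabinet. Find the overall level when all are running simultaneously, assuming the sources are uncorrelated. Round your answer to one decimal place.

94.5 dB

Incoherent sources combine by intensity addition: L_total = 10·log₁₀(Σ 10^(L_i/10)).
Σ 10^(L/10) = 10^(85/10) + 10^(71/10) + 10^(94/10) = 2.841e+09.
L_total = 10·log₁₀(2.841e+09) = 94.53 dB.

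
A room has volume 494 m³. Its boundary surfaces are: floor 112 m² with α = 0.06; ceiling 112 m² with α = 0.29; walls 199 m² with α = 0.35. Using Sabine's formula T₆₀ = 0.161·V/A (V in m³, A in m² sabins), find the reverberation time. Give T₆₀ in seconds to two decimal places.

Summing Sᵢαᵢ: 112·0.06 + 112·0.29 + 199·0.35 = 108.85 m².
T₆₀ = 0.161·V/A = 0.161·494/108.85 = 0.731 s.

0.73 s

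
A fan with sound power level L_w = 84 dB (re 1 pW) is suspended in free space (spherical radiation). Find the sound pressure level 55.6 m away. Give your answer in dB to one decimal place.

The power spreads over a sphere of area 4π·r², so L_p = L_w − 10·log₁₀(4π·r²).
4π·r² = 3.885e+04 m², 10·log₁₀ of that is 45.894 dB.
L_p = 84 − 45.894 = 38.11 dB.

38.1 dB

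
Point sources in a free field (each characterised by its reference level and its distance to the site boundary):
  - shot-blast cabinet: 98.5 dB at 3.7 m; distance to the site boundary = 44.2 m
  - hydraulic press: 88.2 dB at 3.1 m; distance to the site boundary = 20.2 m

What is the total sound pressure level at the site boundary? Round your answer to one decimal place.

78.1 dB

Apply inverse-square spreading to bring every level to the receiver, then sum 10^(L/10).
shot-blast cabinet: 98.5 − 20·log₁₀(44.2/3.7) = 98.5 − 21.54 = 76.96 dB.
hydraulic press: 88.2 − 20·log₁₀(20.2/3.1) = 88.2 − 16.28 = 71.92 dB.
Σ 10^(L/10) = 6.517e+07 → L_total = 10·log₁₀(6.517e+07) = 78.14 dB.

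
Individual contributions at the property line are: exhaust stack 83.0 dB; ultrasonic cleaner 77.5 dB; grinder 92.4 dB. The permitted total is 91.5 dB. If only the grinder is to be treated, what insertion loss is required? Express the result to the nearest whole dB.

2 dB

The untreated sources together contribute 10^(83.0/10) + 10^(77.5/10) = 2.558e+08, i.e. 84.08 dB.
The limit corresponds to 10^(91.5/10) = 1.413e+09; subtracting the fixed part leaves 1.157e+09 for the grinder, i.e. 90.63 dB.
Required insertion loss = 92.4 − 90.63 = 1.77 dB.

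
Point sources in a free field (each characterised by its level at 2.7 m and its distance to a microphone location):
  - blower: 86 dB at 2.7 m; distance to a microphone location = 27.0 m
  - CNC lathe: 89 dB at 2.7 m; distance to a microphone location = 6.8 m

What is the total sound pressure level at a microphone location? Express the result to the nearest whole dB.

81 dB

Propagate each source to the receiver with L = L_ref − 20·log₁₀(r/r_ref), then add intensities.
blower: 86 − 20·log₁₀(27.0/2.7) = 86 − 20.00 = 66.00 dB.
CNC lathe: 89 − 20·log₁₀(6.8/2.7) = 89 − 8.02 = 80.98 dB.
Σ 10^(L/10) = 1.292e+08 → L_total = 10·log₁₀(1.292e+08) = 81.11 dB.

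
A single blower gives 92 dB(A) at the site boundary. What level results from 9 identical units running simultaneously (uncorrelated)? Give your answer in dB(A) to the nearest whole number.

N identical incoherent sources raise the level by 10·log₁₀ N.
L_total = 92 + 10·log₁₀(9) = 92 + 9.542 = 101.54 dB(A).

102 dB(A)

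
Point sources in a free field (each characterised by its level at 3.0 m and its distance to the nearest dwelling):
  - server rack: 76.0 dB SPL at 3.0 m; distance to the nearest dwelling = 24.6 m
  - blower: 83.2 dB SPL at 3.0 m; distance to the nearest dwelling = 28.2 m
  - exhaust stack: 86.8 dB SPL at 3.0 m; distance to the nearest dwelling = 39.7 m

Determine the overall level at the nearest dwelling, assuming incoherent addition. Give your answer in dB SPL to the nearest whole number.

68 dB SPL

First find each source's level at the receiver (point-source: −20·log₁₀(r/r_ref)), then combine on an intensity basis.
server rack: 76.0 − 20·log₁₀(24.6/3.0) = 76.0 − 18.28 = 57.72 dB SPL.
blower: 83.2 − 20·log₁₀(28.2/3.0) = 83.2 − 19.46 = 63.74 dB SPL.
exhaust stack: 86.8 − 20·log₁₀(39.7/3.0) = 86.8 − 22.43 = 64.37 dB SPL.
Σ 10^(L/10) = 5.690e+06 → L_total = 10·log₁₀(5.690e+06) = 67.55 dB SPL.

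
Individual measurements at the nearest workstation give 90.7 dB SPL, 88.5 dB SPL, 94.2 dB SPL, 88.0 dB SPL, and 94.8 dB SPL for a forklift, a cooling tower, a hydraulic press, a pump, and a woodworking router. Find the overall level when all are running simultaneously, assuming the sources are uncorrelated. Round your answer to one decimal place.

For uncorrelated sources the intensities add, so convert each level to linear form, sum, and take 10·log₁₀ of the total.
Σ 10^(L/10) = 10^(90.7/10) + 10^(88.5/10) + 10^(94.2/10) + 10^(88.0/10) + 10^(94.8/10) = 8.164e+09.
L_total = 10·log₁₀(8.164e+09) = 99.12 dB SPL.

99.1 dB SPL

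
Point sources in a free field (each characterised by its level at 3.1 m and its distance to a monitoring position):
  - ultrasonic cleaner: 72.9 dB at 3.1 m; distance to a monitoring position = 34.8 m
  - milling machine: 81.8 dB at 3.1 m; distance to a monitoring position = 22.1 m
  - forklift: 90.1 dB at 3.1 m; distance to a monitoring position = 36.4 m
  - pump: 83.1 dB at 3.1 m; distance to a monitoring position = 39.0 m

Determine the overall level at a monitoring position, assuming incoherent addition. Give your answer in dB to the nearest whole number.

71 dB

Apply inverse-square spreading to bring every level to the receiver, then sum 10^(L/10).
ultrasonic cleaner: 72.9 − 20·log₁₀(34.8/3.1) = 72.9 − 21.00 = 51.90 dB.
milling machine: 81.8 − 20·log₁₀(22.1/3.1) = 81.8 − 17.06 = 64.74 dB.
forklift: 90.1 − 20·log₁₀(36.4/3.1) = 90.1 − 21.39 = 68.71 dB.
pump: 83.1 − 20·log₁₀(39.0/3.1) = 83.1 − 21.99 = 61.11 dB.
Σ 10^(L/10) = 1.184e+07 → L_total = 10·log₁₀(1.184e+07) = 70.74 dB.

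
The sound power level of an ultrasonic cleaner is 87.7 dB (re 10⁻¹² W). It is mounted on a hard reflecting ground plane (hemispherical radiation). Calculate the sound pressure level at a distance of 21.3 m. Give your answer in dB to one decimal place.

The power spreads over a hemisphere of area 2π·r², so L_p = L_w − 10·log₁₀(2π·r²).
2π·r² = 2851 m², 10·log₁₀ of that is 34.549 dB.
L_p = 87.7 − 34.549 = 53.15 dB.

53.2 dB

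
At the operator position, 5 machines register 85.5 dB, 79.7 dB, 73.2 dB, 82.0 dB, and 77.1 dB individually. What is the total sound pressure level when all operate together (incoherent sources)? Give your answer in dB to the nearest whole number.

Incoherent sources combine by intensity addition: L_total = 10·log₁₀(Σ 10^(L_i/10)).
Σ 10^(L/10) = 10^(85.5/10) + 10^(79.7/10) + 10^(73.2/10) + 10^(82.0/10) + 10^(77.1/10) = 6.788e+08.
L_total = 10·log₁₀(6.788e+08) = 88.32 dB.

88 dB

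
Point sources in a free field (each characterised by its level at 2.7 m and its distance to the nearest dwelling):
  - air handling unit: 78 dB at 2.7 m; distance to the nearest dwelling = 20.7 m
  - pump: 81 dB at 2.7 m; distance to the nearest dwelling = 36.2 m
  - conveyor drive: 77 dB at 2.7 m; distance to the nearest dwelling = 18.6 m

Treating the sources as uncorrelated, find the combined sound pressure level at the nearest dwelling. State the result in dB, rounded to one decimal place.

64.5 dB

Propagate each source to the receiver with L = L_ref − 20·log₁₀(r/r_ref), then add intensities.
air handling unit: 78 − 20·log₁₀(20.7/2.7) = 78 − 17.69 = 60.31 dB.
pump: 81 − 20·log₁₀(36.2/2.7) = 81 − 22.55 = 58.45 dB.
conveyor drive: 77 − 20·log₁₀(18.6/2.7) = 77 − 16.76 = 60.24 dB.
Σ 10^(L/10) = 2.830e+06 → L_total = 10·log₁₀(2.830e+06) = 64.52 dB.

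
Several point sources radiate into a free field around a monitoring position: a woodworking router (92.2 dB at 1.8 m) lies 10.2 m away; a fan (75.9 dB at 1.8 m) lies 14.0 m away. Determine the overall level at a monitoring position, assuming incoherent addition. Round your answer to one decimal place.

77.2 dB

First find each source's level at the receiver (point-source: −20·log₁₀(r/r_ref)), then combine on an intensity basis.
woodworking router: 92.2 − 20·log₁₀(10.2/1.8) = 92.2 − 15.07 = 77.13 dB.
fan: 75.9 − 20·log₁₀(14.0/1.8) = 75.9 − 17.82 = 58.08 dB.
Σ 10^(L/10) = 5.233e+07 → L_total = 10·log₁₀(5.233e+07) = 77.19 dB.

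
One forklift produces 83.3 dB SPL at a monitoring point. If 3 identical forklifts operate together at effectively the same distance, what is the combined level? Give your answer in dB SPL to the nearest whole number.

88 dB SPL

L_total = L₁ + 10·log₁₀ N for N identical incoherent sources.
L_total = 83.3 + 10·log₁₀(3) = 83.3 + 4.771 = 88.07 dB SPL.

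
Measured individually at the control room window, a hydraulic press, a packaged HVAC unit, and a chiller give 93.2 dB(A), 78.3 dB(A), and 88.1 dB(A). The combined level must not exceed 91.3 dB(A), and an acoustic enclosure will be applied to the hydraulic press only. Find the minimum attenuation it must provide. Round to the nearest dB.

5 dB

Fixed contribution from the other sources: Σ 10^(L/10) = 10^(78.3/10) + 10^(88.1/10) = 7.133e+08 (88.53 dB(A)).
To meet 91.3 dB(A) overall, the treated hydraulic press may contribute at most 10^(91.3/10) − 7.133e+08 = 6.357e+08, i.e. 88.03 dB(A).
Required insertion loss = 93.2 − 88.03 = 5.17 dB.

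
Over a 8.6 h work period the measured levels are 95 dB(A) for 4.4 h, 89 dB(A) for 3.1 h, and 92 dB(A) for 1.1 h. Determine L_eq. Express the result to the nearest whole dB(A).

L_eq = 10·log₁₀[(1/T)·Σ tᵢ·10^(Lᵢ/10)] with T = 8.6 h.
Σ tᵢ·10^(Lᵢ/10) = 4.4·10^(95/10) + 3.1·10^(89/10) + 1.1·10^(92/10) = 1.812e+10.
L_eq = 10·log₁₀(1.812e+10/8.6) = 93.24 dB(A).

93 dB(A)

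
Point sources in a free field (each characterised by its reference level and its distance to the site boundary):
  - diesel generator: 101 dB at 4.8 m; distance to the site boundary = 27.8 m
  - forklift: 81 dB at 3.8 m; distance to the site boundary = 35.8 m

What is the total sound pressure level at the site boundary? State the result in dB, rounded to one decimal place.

85.8 dB

Apply inverse-square spreading to bring every level to the receiver, then sum 10^(L/10).
diesel generator: 101 − 20·log₁₀(27.8/4.8) = 101 − 15.26 = 85.74 dB.
forklift: 81 − 20·log₁₀(35.8/3.8) = 81 − 19.48 = 61.52 dB.
Σ 10^(L/10) = 3.767e+08 → L_total = 10·log₁₀(3.767e+08) = 85.76 dB.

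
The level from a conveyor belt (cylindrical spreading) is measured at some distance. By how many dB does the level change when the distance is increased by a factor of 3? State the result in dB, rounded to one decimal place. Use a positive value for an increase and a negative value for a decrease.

A line source loses 3 dB per doubling of distance; generally ΔL = −10·log₁₀(r₂/r₁).
ΔL = −10·log₁₀(3) = -4.77 dB.

-4.8 dB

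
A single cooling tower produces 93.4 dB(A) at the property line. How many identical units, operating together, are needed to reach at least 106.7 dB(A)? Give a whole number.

22

Need L₁ + 10·log₁₀ N ≥ 106.7, i.e. log₁₀ N ≥ 1.33.
N ≥ 10^(13.3/10) = 21.380, so N = 22.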